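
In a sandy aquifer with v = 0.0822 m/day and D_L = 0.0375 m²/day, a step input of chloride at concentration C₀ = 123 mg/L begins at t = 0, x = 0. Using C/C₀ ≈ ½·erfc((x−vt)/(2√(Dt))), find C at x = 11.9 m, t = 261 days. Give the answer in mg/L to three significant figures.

For a continuous step input, C/C₀ ≈ ½·erfc((x−vt)/(2√(Dt))).
vt = 0.0822 × 261 = 21.4542 m and 2√(Dt) = 2√(0.0375 × 261) = 6.257 m.
Argument (x−vt)/(2√(Dt)) = (11.9 − 21.4542)/6.257 = -1.527; ½·erfc(-1.527) = 0.9846.
C = 123 × 0.9846 = 121 mg/L.

121 mg/L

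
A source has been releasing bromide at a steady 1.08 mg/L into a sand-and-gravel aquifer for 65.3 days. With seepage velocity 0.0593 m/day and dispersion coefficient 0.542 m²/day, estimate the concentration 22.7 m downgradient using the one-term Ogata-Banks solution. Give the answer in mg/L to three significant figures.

0.0136 mg/L

For a continuous step input, C/C₀ ≈ ½·erfc((x−vt)/(2√(Dt))).
vt = 0.0593 × 65.3 = 3.87229 m and 2√(Dt) = 2√(0.542 × 65.3) = 11.90 m.
Argument (x−vt)/(2√(Dt)) = (22.7 − 3.87229)/11.90 = 1.582; ½·erfc(1.582) = 0.01263.
C = 1.08 × 0.01263 = 0.0136 mg/L.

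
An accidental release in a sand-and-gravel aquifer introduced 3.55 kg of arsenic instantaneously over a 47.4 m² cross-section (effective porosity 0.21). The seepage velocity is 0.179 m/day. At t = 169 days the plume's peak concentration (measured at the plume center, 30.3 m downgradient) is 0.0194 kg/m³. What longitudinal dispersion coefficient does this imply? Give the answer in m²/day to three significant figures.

At the plume center C_max = M/(n_e·A·√(4πDt)), so D = M²/(4πt·(n_e·A·C_max)²).
n_e·A·C_max = 0.21 × 47.4 × 0.0194 = 0.1931 kg/m.
D = 3.55²/(4π × 169 × 0.1931²) = 0.159 m²/day.

0.159 m²/day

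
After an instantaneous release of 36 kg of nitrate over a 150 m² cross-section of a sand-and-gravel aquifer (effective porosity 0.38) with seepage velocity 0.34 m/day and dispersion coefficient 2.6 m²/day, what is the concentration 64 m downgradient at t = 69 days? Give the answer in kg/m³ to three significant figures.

0.00135 kg/m³

For an instantaneous plane source, C(x,t) = M/(n_e·A·√(4πDt)) · exp(−(x−vt)²/(4Dt)), with n_e·A the pore (flow) area.
Plume center vt = 0.34 × 69 = 23.46 m, so the well at 64 m is 40.54 m downgradient of the peak.
√(4πDt) = 47.48 m, giving peak height M/(n_e·A·√(4πDt)) = 36/(0.38 × 150 × 47.48) = 0.01330 kg/m³.
(x−vt)²/(4Dt) = (40.54)²/(4 × 2.6 × 69) = 2.290; exp(−2.290) = 0.1013.
C = 0.01330 × 0.1013 = 0.00135 kg/m³.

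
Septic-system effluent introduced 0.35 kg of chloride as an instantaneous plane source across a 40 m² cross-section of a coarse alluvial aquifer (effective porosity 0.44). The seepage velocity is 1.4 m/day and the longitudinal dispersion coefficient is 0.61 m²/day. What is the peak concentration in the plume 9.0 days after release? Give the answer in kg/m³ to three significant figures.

The peak of an instantaneous 1D plume sits at x = vt; there the Gaussian factor is 1 and C_max = M/(n_e·A·√(4πDt)), where n_e·A is the pore area the mass is dissolved in.
√(4πDt) = √(4π × 0.61 × 9.0) = 8.306 m, so C_max = 0.35/(0.44 × 40 × 8.306) = 0.00239 kg/m³.

0.00239 kg/m³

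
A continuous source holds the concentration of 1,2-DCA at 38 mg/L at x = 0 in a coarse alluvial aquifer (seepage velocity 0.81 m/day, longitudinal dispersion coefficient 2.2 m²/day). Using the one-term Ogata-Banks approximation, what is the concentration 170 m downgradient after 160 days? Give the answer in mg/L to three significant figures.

For a continuous step input, C/C₀ ≈ ½·erfc((x−vt)/(2√(Dt))).
vt = 0.81 × 160 = 129.6 m and 2√(Dt) = 2√(2.2 × 160) = 37.52 m.
Argument (x−vt)/(2√(Dt)) = (170 − 129.6)/37.52 = 1.077; ½·erfc(1.077) = 0.06387.
C = 38 × 0.06387 = 2.43 mg/L.

2.43 mg/L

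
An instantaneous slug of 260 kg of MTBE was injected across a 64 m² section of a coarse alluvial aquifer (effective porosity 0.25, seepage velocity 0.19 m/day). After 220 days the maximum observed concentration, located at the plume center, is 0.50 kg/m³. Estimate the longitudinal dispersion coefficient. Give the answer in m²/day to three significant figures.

At the plume center C_max = M/(n_e·A·√(4πDt)), so D = M²/(4πt·(n_e·A·C_max)²).
n_e·A·C_max = 0.25 × 64 × 0.50 = 8.000 kg/m.
D = 260²/(4π × 220 × 8.000²) = 0.382 m²/day.

0.382 m²/day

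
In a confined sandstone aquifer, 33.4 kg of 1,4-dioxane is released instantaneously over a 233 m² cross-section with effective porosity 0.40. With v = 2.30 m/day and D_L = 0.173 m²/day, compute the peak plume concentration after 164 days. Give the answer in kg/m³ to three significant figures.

The peak of an instantaneous 1D plume sits at x = vt; there the Gaussian factor is 1 and C_max = M/(n_e·A·√(4πDt)), where n_e·A is the pore area the mass is dissolved in.
√(4πDt) = √(4π × 0.173 × 164) = 18.88 m, so C_max = 33.4/(0.40 × 233 × 18.88) = 0.0190 kg/m³.

0.0190 kg/m³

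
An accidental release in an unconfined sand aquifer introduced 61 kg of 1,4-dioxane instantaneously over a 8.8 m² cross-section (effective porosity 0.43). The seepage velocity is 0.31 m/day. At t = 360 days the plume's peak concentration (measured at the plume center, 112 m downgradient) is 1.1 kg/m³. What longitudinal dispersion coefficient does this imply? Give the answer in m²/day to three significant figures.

At the plume center C_max = M/(n_e·A·√(4πDt)), so D = M²/(4πt·(n_e·A·C_max)²).
n_e·A·C_max = 0.43 × 8.8 × 1.1 = 4.162 kg/m.
D = 61²/(4π × 360 × 4.162²) = 0.0475 m²/day.

0.0475 m²/day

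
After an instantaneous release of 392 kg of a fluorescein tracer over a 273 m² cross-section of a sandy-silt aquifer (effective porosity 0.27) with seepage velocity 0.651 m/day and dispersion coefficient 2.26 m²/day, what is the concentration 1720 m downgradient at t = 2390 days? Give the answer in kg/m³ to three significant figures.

For an instantaneous plane source, C(x,t) = M/(n_e·A·√(4πDt)) · exp(−(x−vt)²/(4Dt)), with n_e·A the pore (flow) area.
Plume center vt = 0.651 × 2390 = 1555.89 m, so the well at 1720 m is 164.11 m downgradient of the peak.
√(4πDt) = 260.5 m, giving peak height M/(n_e·A·√(4πDt)) = 392/(0.27 × 273 × 260.5) = 0.02042 kg/m³.
(x−vt)²/(4Dt) = (164.11)²/(4 × 2.26 × 2390) = 1.247; exp(−1.247) = 0.2874.
C = 0.02042 × 0.2874 = 0.00587 kg/m³.

0.00587 kg/m³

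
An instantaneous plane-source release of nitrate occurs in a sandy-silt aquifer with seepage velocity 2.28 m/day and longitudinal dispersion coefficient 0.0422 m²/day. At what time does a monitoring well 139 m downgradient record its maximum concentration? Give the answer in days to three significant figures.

61.0 days

For the 1D instantaneous-source solution, setting ∂C/∂t = 0 at fixed x gives v²t² + 2Dt − x² = 0, so t = (√(D² + v²x²) − D)/v².
√(D² + v²x²) = √(0.0422² + 2.28² × 139²) = 316.9; v² = 5.1984.
t = (316.9 − 0.0422)/5.1984 = 61.0 days (vs. the pure-advection estimate x/v = 61.0 d).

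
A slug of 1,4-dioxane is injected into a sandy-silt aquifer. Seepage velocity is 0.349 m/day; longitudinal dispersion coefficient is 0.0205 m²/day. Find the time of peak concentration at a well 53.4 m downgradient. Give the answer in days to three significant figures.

For the 1D instantaneous-source solution, setting ∂C/∂t = 0 at fixed x gives v²t² + 2Dt − x² = 0, so t = (√(D² + v²x²) − D)/v².
√(D² + v²x²) = √(0.0205² + 0.349² × 53.4²) = 18.64; v² = 0.121801.
t = (18.64 − 0.0205)/0.121801 = 153 days (vs. the pure-advection estimate x/v = 153 d).

153 days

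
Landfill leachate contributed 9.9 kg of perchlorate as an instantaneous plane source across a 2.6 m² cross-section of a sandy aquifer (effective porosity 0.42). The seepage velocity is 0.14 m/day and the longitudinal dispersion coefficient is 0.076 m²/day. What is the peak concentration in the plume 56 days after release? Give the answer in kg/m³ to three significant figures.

1.24 kg/m³

The peak of an instantaneous 1D plume sits at x = vt; there the Gaussian factor is 1 and C_max = M/(n_e·A·√(4πDt)), where n_e·A is the pore area the mass is dissolved in.
√(4πDt) = √(4π × 0.076 × 56) = 7.313 m, so C_max = 9.9/(0.42 × 2.6 × 7.313) = 1.24 kg/m³.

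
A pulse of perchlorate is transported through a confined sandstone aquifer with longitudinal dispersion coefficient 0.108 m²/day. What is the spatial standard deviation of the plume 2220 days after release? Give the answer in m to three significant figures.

21.9 m

Dispersive spreading gives a Gaussian with σ² = 2Dt; advection only shifts the center.
σ = √(2 × 0.108 × 2220) = 21.9 m.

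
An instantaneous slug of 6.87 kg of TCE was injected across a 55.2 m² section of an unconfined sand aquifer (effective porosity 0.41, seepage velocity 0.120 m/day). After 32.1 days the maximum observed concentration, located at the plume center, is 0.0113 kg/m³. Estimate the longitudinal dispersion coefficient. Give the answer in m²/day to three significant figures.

At the plume center C_max = M/(n_e·A·√(4πDt)), so D = M²/(4πt·(n_e·A·C_max)²).
n_e·A·C_max = 0.41 × 55.2 × 0.0113 = 0.2557 kg/m.
D = 6.87²/(4π × 32.1 × 0.2557²) = 1.79 m²/day.

1.79 m²/day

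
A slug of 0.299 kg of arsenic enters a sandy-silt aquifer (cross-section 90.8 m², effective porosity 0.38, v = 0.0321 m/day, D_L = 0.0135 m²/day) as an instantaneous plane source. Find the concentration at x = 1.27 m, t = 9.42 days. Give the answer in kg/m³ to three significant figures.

0.00109 kg/m³

For an instantaneous plane source, C(x,t) = M/(n_e·A·√(4πDt)) · exp(−(x−vt)²/(4Dt)), with n_e·A the pore (flow) area.
Plume center vt = 0.0321 × 9.42 = 0.302382 m, so the well at 1.27 m is 0.967618 m downgradient of the peak.
√(4πDt) = 1.264 m, giving peak height M/(n_e·A·√(4πDt)) = 0.299/(0.38 × 90.8 × 1.264) = 0.006856 kg/m³.
(x−vt)²/(4Dt) = (0.967618)²/(4 × 0.0135 × 9.42) = 1.841; exp(−1.841) = 0.1587.
C = 0.006856 × 0.1587 = 0.00109 kg/m³.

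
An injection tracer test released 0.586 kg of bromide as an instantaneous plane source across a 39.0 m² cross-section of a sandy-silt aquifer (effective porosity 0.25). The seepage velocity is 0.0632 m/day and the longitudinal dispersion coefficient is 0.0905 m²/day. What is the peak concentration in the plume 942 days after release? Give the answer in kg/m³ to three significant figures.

0.00184 kg/m³

The peak of an instantaneous 1D plume sits at x = vt; there the Gaussian factor is 1 and C_max = M/(n_e·A·√(4πDt)), where n_e·A is the pore area the mass is dissolved in.
√(4πDt) = √(4π × 0.0905 × 942) = 32.73 m, so C_max = 0.586/(0.25 × 39.0 × 32.73) = 0.00184 kg/m³.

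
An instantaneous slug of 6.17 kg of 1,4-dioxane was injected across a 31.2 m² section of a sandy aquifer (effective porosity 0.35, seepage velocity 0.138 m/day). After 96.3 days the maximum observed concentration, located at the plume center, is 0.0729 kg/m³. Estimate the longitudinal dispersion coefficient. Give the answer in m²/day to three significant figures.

At the plume center C_max = M/(n_e·A·√(4πDt)), so D = M²/(4πt·(n_e·A·C_max)²).
n_e·A·C_max = 0.35 × 31.2 × 0.0729 = 0.7961 kg/m.
D = 6.17²/(4π × 96.3 × 0.7961²) = 0.0496 m²/day.

0.0496 m²/day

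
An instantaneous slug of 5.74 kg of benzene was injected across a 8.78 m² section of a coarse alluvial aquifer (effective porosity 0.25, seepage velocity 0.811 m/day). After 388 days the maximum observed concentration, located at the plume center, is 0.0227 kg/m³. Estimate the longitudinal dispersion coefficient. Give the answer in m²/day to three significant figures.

At the plume center C_max = M/(n_e·A·√(4πDt)), so D = M²/(4πt·(n_e·A·C_max)²).
n_e·A·C_max = 0.25 × 8.78 × 0.0227 = 0.04983 kg/m.
D = 5.74²/(4π × 388 × 0.04983²) = 2.72 m²/day.

2.72 m²/day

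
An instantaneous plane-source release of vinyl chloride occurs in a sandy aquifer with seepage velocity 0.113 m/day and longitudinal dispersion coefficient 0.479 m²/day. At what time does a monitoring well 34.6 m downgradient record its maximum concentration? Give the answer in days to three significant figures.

For the 1D instantaneous-source solution, setting ∂C/∂t = 0 at fixed x gives v²t² + 2Dt − x² = 0, so t = (√(D² + v²x²) − D)/v².
√(D² + v²x²) = √(0.479² + 0.113² × 34.6²) = 3.939; v² = 0.012769.
t = (3.939 − 0.479)/0.012769 = 271 days (vs. the pure-advection estimate x/v = 306 d).

271 days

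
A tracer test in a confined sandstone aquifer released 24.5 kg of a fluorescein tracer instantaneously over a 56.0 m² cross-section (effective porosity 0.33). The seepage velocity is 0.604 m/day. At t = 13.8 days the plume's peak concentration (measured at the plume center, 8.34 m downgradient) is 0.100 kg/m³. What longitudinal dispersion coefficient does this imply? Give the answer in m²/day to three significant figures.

1.01 m²/day

At the plume center C_max = M/(n_e·A·√(4πDt)), so D = M²/(4πt·(n_e·A·C_max)²).
n_e·A·C_max = 0.33 × 56.0 × 0.100 = 1.848 kg/m.
D = 24.5²/(4π × 13.8 × 1.848²) = 1.01 m²/day.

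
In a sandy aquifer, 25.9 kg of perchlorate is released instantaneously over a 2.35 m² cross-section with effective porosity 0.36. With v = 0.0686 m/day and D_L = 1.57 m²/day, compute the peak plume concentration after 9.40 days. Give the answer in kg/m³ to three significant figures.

2.25 kg/m³

The peak of an instantaneous 1D plume sits at x = vt; there the Gaussian factor is 1 and C_max = M/(n_e·A·√(4πDt)), where n_e·A is the pore area the mass is dissolved in.
√(4πDt) = √(4π × 1.57 × 9.40) = 13.62 m, so C_max = 25.9/(0.36 × 2.35 × 13.62) = 2.25 kg/m³.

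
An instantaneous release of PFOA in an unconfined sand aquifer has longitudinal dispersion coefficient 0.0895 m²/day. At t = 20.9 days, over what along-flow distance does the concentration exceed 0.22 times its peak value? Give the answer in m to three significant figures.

The plume is Gaussian with σ = √(2Dt) = √(2 × 0.0895 × 20.9) = 1.934 m.
C/C_peak = exp(−Δx²/(2σ²)) = 0.22 ⇒ Δx = σ·√(−2 ln 0.22) = 1.934 × 1.740 = 3.365 m.
Width = 2Δx = 6.73 m.

6.73 m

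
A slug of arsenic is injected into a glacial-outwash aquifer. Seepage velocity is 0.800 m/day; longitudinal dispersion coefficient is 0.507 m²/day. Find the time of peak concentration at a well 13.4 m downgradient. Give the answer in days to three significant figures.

For the 1D instantaneous-source solution, setting ∂C/∂t = 0 at fixed x gives v²t² + 2Dt − x² = 0, so t = (√(D² + v²x²) − D)/v².
√(D² + v²x²) = √(0.507² + 0.800² × 13.4²) = 10.73; v² = 0.64.
t = (10.73 − 0.507)/0.64 = 16.0 days (vs. the pure-advection estimate x/v = 16.8 d).

16.0 days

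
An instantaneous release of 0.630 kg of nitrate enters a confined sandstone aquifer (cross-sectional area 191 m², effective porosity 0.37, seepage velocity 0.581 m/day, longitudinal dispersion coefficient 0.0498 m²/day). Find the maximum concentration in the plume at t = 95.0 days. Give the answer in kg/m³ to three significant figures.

0.00116 kg/m³

The peak of an instantaneous 1D plume sits at x = vt; there the Gaussian factor is 1 and C_max = M/(n_e·A·√(4πDt)), where n_e·A is the pore area the mass is dissolved in.
√(4πDt) = √(4π × 0.0498 × 95.0) = 7.710 m, so C_max = 0.630/(0.37 × 191 × 7.710) = 0.00116 kg/m³.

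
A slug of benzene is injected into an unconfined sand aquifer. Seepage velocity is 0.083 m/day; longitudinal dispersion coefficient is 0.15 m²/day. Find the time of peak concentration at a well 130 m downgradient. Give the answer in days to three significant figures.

1540 days

For the 1D instantaneous-source solution, setting ∂C/∂t = 0 at fixed x gives v²t² + 2Dt − x² = 0, so t = (√(D² + v²x²) − D)/v².
√(D² + v²x²) = √(0.15² + 0.083² × 130²) = 10.79; v² = 0.006889.
t = (10.79 − 0.15)/0.006889 = 1540 days (vs. the pure-advection estimate x/v = 1570 d).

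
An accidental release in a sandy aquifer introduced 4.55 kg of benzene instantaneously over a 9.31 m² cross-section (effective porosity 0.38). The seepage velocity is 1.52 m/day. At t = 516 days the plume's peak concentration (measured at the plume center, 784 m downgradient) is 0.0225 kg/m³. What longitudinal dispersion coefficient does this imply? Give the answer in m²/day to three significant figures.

At the plume center C_max = M/(n_e·A·√(4πDt)), so D = M²/(4πt·(n_e·A·C_max)²).
n_e·A·C_max = 0.38 × 9.31 × 0.0225 = 0.07960 kg/m.
D = 4.55²/(4π × 516 × 0.07960²) = 0.504 m²/day.

0.504 m²/day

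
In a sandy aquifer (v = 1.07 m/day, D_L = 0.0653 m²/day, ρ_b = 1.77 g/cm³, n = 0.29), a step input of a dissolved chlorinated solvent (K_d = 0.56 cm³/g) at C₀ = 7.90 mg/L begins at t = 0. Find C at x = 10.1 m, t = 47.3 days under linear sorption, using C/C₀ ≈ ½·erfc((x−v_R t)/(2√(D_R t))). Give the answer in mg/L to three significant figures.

Retardation factor R = 1 + ρ_b·K_d/n = 1 + 1.77 × 0.56/0.29 = 4.418.
Sorption retards both mechanisms: v_R = v/R = 0.2422 m/day, D_R = D/R = 0.01478 m²/day.
v_R·t = 0.2422 × 47.3 = 11.45606 m; 2√(D_R t) = 1.672 m; argument = (10.1 − 11.45606)/1.672 = -0.8110.
C = C₀ × ½·erfc(-0.8110) = 7.90 × 0.8743 = 6.91 mg/L.

6.91 mg/L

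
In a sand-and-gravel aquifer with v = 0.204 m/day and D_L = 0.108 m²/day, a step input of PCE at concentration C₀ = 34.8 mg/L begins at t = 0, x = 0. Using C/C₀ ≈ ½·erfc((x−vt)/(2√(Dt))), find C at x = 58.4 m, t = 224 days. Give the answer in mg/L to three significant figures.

1.18 mg/L

For a continuous step input, C/C₀ ≈ ½·erfc((x−vt)/(2√(Dt))).
vt = 0.204 × 224 = 45.696 m and 2√(Dt) = 2√(0.108 × 224) = 9.837 m.
Argument (x−vt)/(2√(Dt)) = (58.4 − 45.696)/9.837 = 1.291; ½·erfc(1.291) = 0.03394.
C = 34.8 × 0.03394 = 1.18 mg/L.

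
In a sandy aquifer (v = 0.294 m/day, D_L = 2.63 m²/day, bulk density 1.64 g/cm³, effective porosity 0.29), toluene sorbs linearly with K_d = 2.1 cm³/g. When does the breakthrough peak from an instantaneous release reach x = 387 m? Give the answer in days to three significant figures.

Retardation factor R = 1 + ρ_b·K_d/n = 1 + 1.64 × 2.1/0.29 = 12.88.
Sorption retards both mechanisms: v_R = v/R = 0.02283 m/day, D_R = D/R = 0.2042 m²/day.
Peak time from v_R²t² + 2D_R t − x² = 0: t = (√(D_R² + v_R²x²) − D_R)/v_R².
√(D_R² + v_R²x²) = √(0.2042² + 0.02283² × 387²) = 8.838; v_R² = 0.0005212.
t = (8.838 − 0.2042)/0.0005212 = 16600 days.

16600 days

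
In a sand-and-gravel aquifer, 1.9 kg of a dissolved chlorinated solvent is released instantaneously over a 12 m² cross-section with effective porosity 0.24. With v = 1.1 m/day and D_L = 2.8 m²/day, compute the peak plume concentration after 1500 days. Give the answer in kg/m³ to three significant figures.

0.00287 kg/m³

The peak of an instantaneous 1D plume sits at x = vt; there the Gaussian factor is 1 and C_max = M/(n_e·A·√(4πDt)), where n_e·A is the pore area the mass is dissolved in.
√(4πDt) = √(4π × 2.8 × 1500) = 229.7 m, so C_max = 1.9/(0.24 × 12 × 229.7) = 0.00287 kg/m³.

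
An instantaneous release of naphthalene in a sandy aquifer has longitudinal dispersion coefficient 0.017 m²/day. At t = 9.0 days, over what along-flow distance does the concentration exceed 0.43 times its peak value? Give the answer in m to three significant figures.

The plume is Gaussian with σ = √(2Dt) = √(2 × 0.017 × 9.0) = 0.5532 m.
C/C_peak = exp(−Δx²/(2σ²)) = 0.43 ⇒ Δx = σ·√(−2 ln 0.43) = 0.5532 × 1.299 = 0.7186 m.
Width = 2Δx = 1.44 m.

1.44 m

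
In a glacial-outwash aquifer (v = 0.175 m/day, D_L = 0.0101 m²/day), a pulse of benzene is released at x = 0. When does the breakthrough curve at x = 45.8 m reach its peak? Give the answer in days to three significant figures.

For the 1D instantaneous-source solution, setting ∂C/∂t = 0 at fixed x gives v²t² + 2Dt − x² = 0, so t = (√(D² + v²x²) − D)/v².
√(D² + v²x²) = √(0.0101² + 0.175² × 45.8²) = 8.015; v² = 0.030625.
t = (8.015 − 0.0101)/0.030625 = 261 days (vs. the pure-advection estimate x/v = 262 d).

261 days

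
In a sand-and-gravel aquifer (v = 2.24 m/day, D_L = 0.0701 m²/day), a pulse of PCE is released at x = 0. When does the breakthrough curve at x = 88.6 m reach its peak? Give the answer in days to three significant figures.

39.5 days

For the 1D instantaneous-source solution, setting ∂C/∂t = 0 at fixed x gives v²t² + 2Dt − x² = 0, so t = (√(D² + v²x²) − D)/v².
√(D² + v²x²) = √(0.0701² + 2.24² × 88.6²) = 198.5; v² = 5.0176.
t = (198.5 − 0.0701)/5.0176 = 39.5 days (vs. the pure-advection estimate x/v = 39.6 d).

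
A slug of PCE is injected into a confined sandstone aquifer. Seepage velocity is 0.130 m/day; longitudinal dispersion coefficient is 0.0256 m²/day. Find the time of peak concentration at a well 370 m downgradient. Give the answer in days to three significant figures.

For the 1D instantaneous-source solution, setting ∂C/∂t = 0 at fixed x gives v²t² + 2Dt − x² = 0, so t = (√(D² + v²x²) − D)/v².
√(D² + v²x²) = √(0.0256² + 0.130² × 370²) = 48.10; v² = 0.0169.
t = (48.10 − 0.0256)/0.0169 = 2840 days (vs. the pure-advection estimate x/v = 2850 d).

2840 days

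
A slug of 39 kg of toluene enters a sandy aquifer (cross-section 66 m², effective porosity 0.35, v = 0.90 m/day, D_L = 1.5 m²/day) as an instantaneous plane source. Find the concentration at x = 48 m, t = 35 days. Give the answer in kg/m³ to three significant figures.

0.0180 kg/m³

For an instantaneous plane source, C(x,t) = M/(n_e·A·√(4πDt)) · exp(−(x−vt)²/(4Dt)), with n_e·A the pore (flow) area.
Plume center vt = 0.90 × 35 = 31.5 m, so the well at 48 m is 16.5 m downgradient of the peak.
√(4πDt) = 25.69 m, giving peak height M/(n_e·A·√(4πDt)) = 39/(0.35 × 66 × 25.69) = 0.06572 kg/m³.
(x−vt)²/(4Dt) = (16.5)²/(4 × 1.5 × 35) = 1.296; exp(−1.296) = 0.2736.
C = 0.06572 × 0.2736 = 0.0180 kg/m³.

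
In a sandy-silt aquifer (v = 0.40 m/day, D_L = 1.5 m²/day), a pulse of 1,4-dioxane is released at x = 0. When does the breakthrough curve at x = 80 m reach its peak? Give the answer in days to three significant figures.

For the 1D instantaneous-source solution, setting ∂C/∂t = 0 at fixed x gives v²t² + 2Dt − x² = 0, so t = (√(D² + v²x²) − D)/v².
√(D² + v²x²) = √(1.5² + 0.40² × 80²) = 32.04; v² = 0.16.
t = (32.04 − 1.5)/0.16 = 191 days (vs. the pure-advection estimate x/v = 200 d).

191 days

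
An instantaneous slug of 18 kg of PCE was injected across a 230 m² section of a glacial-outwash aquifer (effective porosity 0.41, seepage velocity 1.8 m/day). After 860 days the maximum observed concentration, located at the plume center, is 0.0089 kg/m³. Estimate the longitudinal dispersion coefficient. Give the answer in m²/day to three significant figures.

0.0426 m²/day

At the plume center C_max = M/(n_e·A·√(4πDt)), so D = M²/(4πt·(n_e·A·C_max)²).
n_e·A·C_max = 0.41 × 230 × 0.0089 = 0.8393 kg/m.
D = 18²/(4π × 860 × 0.8393²) = 0.0426 m²/day.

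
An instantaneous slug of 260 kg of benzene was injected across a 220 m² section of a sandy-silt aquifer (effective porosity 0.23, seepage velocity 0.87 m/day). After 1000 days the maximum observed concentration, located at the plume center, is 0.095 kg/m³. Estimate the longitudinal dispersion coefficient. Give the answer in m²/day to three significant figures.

0.233 m²/day

At the plume center C_max = M/(n_e·A·√(4πDt)), so D = M²/(4πt·(n_e·A·C_max)²).
n_e·A·C_max = 0.23 × 220 × 0.095 = 4.807 kg/m.
D = 260²/(4π × 1000 × 4.807²) = 0.233 m²/day.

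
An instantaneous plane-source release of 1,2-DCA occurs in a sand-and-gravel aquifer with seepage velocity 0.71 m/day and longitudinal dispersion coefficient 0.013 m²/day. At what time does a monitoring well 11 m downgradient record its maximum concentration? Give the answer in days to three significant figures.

For the 1D instantaneous-source solution, setting ∂C/∂t = 0 at fixed x gives v²t² + 2Dt − x² = 0, so t = (√(D² + v²x²) − D)/v².
√(D² + v²x²) = √(0.013² + 0.71² × 11²) = 7.810; v² = 0.5041.
t = (7.810 − 0.013)/0.5041 = 15.5 days (vs. the pure-advection estimate x/v = 15.5 d).

15.5 days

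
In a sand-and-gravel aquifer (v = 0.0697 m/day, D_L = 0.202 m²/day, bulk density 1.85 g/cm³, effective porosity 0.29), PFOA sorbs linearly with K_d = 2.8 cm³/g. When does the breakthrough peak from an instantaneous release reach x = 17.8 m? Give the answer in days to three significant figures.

Retardation factor R = 1 + ρ_b·K_d/n = 1 + 1.85 × 2.8/0.29 = 18.86.
Sorption retards both mechanisms: v_R = v/R = 0.003696 m/day, D_R = D/R = 0.01071 m²/day.
Peak time from v_R²t² + 2D_R t − x² = 0: t = (√(D_R² + v_R²x²) − D_R)/v_R².
√(D_R² + v_R²x²) = √(0.01071² + 0.003696² × 17.8²) = 0.06665; v_R² = 1.366e-05.
t = (0.06665 − 0.01071)/1.366e-05 = 4100 days.

4100 days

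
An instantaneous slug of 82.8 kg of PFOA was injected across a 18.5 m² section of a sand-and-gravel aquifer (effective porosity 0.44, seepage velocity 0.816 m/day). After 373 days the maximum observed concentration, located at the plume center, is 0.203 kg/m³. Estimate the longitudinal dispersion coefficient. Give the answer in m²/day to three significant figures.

At the plume center C_max = M/(n_e·A·√(4πDt)), so D = M²/(4πt·(n_e·A·C_max)²).
n_e·A·C_max = 0.44 × 18.5 × 0.203 = 1.652 kg/m.
D = 82.8²/(4π × 373 × 1.652²) = 0.536 m²/day.

0.536 m²/day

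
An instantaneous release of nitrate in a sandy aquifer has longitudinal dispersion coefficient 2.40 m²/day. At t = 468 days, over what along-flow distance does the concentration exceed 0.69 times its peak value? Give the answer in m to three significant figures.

The plume is Gaussian with σ = √(2Dt) = √(2 × 2.40 × 468) = 47.40 m.
C/C_peak = exp(−Δx²/(2σ²)) = 0.69 ⇒ Δx = σ·√(−2 ln 0.69) = 47.40 × 0.8615 = 40.84 m.
Width = 2Δx = 81.7 m.

81.7 m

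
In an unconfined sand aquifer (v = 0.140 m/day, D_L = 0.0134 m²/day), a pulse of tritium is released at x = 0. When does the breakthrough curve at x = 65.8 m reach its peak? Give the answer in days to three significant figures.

For the 1D instantaneous-source solution, setting ∂C/∂t = 0 at fixed x gives v²t² + 2Dt − x² = 0, so t = (√(D² + v²x²) − D)/v².
√(D² + v²x²) = √(0.0134² + 0.140² × 65.8²) = 9.212; v² = 0.0196.
t = (9.212 − 0.0134)/0.0196 = 469 days (vs. the pure-advection estimate x/v = 470 d).

469 days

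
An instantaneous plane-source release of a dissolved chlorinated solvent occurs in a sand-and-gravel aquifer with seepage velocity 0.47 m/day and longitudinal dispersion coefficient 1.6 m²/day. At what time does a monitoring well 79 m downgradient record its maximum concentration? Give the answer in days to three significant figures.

161 days

For the 1D instantaneous-source solution, setting ∂C/∂t = 0 at fixed x gives v²t² + 2Dt − x² = 0, so t = (√(D² + v²x²) − D)/v².
√(D² + v²x²) = √(1.6² + 0.47² × 79²) = 37.16; v² = 0.2209.
t = (37.16 − 1.6)/0.2209 = 161 days (vs. the pure-advection estimate x/v = 168 d).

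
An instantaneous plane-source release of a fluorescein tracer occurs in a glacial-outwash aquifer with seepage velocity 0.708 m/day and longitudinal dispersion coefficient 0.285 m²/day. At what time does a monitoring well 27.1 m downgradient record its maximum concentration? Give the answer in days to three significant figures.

For the 1D instantaneous-source solution, setting ∂C/∂t = 0 at fixed x gives v²t² + 2Dt − x² = 0, so t = (√(D² + v²x²) − D)/v².
√(D² + v²x²) = √(0.285² + 0.708² × 27.1²) = 19.19; v² = 0.501264.
t = (19.19 − 0.285)/0.501264 = 37.7 days (vs. the pure-advection estimate x/v = 38.3 d).

37.7 days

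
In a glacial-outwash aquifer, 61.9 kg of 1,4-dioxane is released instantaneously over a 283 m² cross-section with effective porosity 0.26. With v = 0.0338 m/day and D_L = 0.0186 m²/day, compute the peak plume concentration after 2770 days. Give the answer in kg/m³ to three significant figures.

0.0331 kg/m³

The peak of an instantaneous 1D plume sits at x = vt; there the Gaussian factor is 1 and C_max = M/(n_e·A·√(4πDt)), where n_e·A is the pore area the mass is dissolved in.
√(4πDt) = √(4π × 0.0186 × 2770) = 25.44 m, so C_max = 61.9/(0.26 × 283 × 25.44) = 0.0331 kg/m³.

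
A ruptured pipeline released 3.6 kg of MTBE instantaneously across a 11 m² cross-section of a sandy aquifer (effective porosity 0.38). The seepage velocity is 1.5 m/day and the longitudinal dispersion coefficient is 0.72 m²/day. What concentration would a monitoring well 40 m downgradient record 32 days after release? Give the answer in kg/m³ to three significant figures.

For an instantaneous plane source, C(x,t) = M/(n_e·A·√(4πDt)) · exp(−(x−vt)²/(4Dt)), with n_e·A the pore (flow) area.
Plume center vt = 1.5 × 32 = 48 m, so the well at 40 m is 8 m upgradient of the peak.
√(4πDt) = 17.02 m, giving peak height M/(n_e·A·√(4πDt)) = 3.6/(0.38 × 11 × 17.02) = 0.05060 kg/m³.
(x−vt)²/(4Dt) = (-8)²/(4 × 0.72 × 32) = 0.6944; exp(−0.6944) = 0.4994.
C = 0.05060 × 0.4994 = 0.0253 kg/m³.

0.0253 kg/m³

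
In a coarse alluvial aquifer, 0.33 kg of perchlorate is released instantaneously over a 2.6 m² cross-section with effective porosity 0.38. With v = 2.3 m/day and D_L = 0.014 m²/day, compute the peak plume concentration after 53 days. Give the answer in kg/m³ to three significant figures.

0.109 kg/m³

The peak of an instantaneous 1D plume sits at x = vt; there the Gaussian factor is 1 and C_max = M/(n_e·A·√(4πDt)), where n_e·A is the pore area the mass is dissolved in.
√(4πDt) = √(4π × 0.014 × 53) = 3.054 m, so C_max = 0.33/(0.38 × 2.6 × 3.054) = 0.109 kg/m³.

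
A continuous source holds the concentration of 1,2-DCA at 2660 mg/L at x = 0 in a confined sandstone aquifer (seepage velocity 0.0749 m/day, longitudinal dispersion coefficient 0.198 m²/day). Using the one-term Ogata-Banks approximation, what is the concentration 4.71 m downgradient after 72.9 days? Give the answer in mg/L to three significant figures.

For a continuous step input, C/C₀ ≈ ½·erfc((x−vt)/(2√(Dt))).
vt = 0.0749 × 72.9 = 5.46021 m and 2√(Dt) = 2√(0.198 × 72.9) = 7.598 m.
Argument (x−vt)/(2√(Dt)) = (4.71 − 5.46021)/7.598 = -0.09874; ½·erfc(-0.09874) = 0.5555.
C = 2660 × 0.5555 = 1480 mg/L.

1480 mg/L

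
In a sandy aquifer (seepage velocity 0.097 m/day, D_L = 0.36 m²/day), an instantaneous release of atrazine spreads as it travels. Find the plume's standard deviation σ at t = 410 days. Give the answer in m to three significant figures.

17.2 m

Dispersive spreading gives a Gaussian with σ² = 2Dt; advection only shifts the center.
σ = √(2 × 0.36 × 410) = 17.2 m.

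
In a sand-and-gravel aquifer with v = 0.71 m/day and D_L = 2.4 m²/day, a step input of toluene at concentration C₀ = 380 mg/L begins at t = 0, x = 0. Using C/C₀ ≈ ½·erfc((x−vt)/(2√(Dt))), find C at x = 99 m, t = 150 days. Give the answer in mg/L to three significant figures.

232 mg/L

For a continuous step input, C/C₀ ≈ ½·erfc((x−vt)/(2√(Dt))).
vt = 0.71 × 150 = 106.5 m and 2√(Dt) = 2√(2.4 × 150) = 37.95 m.
Argument (x−vt)/(2√(Dt)) = (99 − 106.5)/37.95 = -0.1976; ½·erfc(-0.1976) = 0.6100.
C = 380 × 0.6100 = 232 mg/L.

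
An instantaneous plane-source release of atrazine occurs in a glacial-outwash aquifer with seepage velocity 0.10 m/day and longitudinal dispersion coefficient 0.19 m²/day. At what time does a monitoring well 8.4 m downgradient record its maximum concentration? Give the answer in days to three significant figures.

For the 1D instantaneous-source solution, setting ∂C/∂t = 0 at fixed x gives v²t² + 2Dt − x² = 0, so t = (√(D² + v²x²) − D)/v².
√(D² + v²x²) = √(0.19² + 0.10² × 8.4²) = 0.8612; v² = 0.01.
t = (0.8612 − 0.19)/0.01 = 67.1 days (vs. the pure-advection estimate x/v = 84.0 d).

67.1 days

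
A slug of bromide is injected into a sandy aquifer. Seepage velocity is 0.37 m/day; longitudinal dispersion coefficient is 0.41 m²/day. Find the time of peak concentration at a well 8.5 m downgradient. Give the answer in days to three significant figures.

For the 1D instantaneous-source solution, setting ∂C/∂t = 0 at fixed x gives v²t² + 2Dt − x² = 0, so t = (√(D² + v²x²) − D)/v².
√(D² + v²x²) = √(0.41² + 0.37² × 8.5²) = 3.172; v² = 0.1369.
t = (3.172 − 0.41)/0.1369 = 20.2 days (vs. the pure-advection estimate x/v = 23.0 d).

20.2 days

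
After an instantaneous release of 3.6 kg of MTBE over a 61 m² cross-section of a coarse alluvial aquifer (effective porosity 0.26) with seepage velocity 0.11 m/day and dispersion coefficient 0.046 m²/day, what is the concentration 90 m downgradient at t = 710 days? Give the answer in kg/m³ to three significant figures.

For an instantaneous plane source, C(x,t) = M/(n_e·A·√(4πDt)) · exp(−(x−vt)²/(4Dt)), with n_e·A the pore (flow) area.
Plume center vt = 0.11 × 710 = 78.1 m, so the well at 90 m is 11.9 m downgradient of the peak.
√(4πDt) = 20.26 m, giving peak height M/(n_e·A·√(4πDt)) = 3.6/(0.26 × 61 × 20.26) = 0.01120 kg/m³.
(x−vt)²/(4Dt) = (11.9)²/(4 × 0.046 × 710) = 1.084; exp(−1.084) = 0.3382.
C = 0.01120 × 0.3382 = 0.00379 kg/m³.

0.00379 kg/m³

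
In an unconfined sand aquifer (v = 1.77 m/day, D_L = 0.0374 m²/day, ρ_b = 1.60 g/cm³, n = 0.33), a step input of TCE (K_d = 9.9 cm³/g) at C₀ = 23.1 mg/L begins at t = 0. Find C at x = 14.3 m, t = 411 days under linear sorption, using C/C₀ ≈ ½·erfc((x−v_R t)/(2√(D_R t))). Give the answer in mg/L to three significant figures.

Retardation factor R = 1 + ρ_b·K_d/n = 1 + 1.60 × 9.9/0.33 = 49.00.
Sorption retards both mechanisms: v_R = v/R = 0.03612 m/day, D_R = D/R = 0.0007633 m²/day.
v_R·t = 0.03612 × 411 = 14.84532 m; 2√(D_R t) = 1.120 m; argument = (14.3 − 14.84532)/1.120 = -0.4869.
C = C₀ × ½·erfc(-0.4869) = 23.1 × 0.7545 = 17.4 mg/L.

17.4 mg/L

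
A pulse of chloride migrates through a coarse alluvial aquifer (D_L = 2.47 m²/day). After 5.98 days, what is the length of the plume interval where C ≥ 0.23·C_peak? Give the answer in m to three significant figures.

18.6 m

The plume is Gaussian with σ = √(2Dt) = √(2 × 2.47 × 5.98) = 5.435 m.
C/C_peak = exp(−Δx²/(2σ²)) = 0.23 ⇒ Δx = σ·√(−2 ln 0.23) = 5.435 × 1.714 = 9.316 m.
Width = 2Δx = 18.6 m.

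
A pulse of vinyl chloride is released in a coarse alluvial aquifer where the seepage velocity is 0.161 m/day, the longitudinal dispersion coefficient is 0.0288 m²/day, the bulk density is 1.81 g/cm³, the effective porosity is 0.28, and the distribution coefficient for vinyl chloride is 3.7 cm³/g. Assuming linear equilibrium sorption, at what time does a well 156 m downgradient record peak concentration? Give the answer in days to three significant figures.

24100 days

Retardation factor R = 1 + ρ_b·K_d/n = 1 + 1.81 × 3.7/0.28 = 24.92.
Sorption retards both mechanisms: v_R = v/R = 0.006461 m/day, D_R = D/R = 0.001156 m²/day.
Peak time from v_R²t² + 2D_R t − x² = 0: t = (√(D_R² + v_R²x²) − D_R)/v_R².
√(D_R² + v_R²x²) = √(0.001156² + 0.006461² × 156²) = 1.008; v_R² = 4.174e-05.
t = (1.008 − 0.001156)/4.174e-05 = 24100 days.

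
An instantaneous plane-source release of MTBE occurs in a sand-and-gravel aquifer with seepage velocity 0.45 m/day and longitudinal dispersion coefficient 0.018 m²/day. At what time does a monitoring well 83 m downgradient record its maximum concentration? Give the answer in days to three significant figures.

184 days

For the 1D instantaneous-source solution, setting ∂C/∂t = 0 at fixed x gives v²t² + 2Dt − x² = 0, so t = (√(D² + v²x²) − D)/v².
√(D² + v²x²) = √(0.018² + 0.45² × 83²) = 37.35; v² = 0.2025.
t = (37.35 − 0.018)/0.2025 = 184 days (vs. the pure-advection estimate x/v = 184 d).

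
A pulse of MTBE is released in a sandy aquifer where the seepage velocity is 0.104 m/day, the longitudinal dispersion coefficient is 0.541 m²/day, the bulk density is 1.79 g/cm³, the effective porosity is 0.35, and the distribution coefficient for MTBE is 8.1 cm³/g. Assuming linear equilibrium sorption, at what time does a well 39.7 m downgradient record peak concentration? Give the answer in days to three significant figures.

14200 days

Retardation factor R = 1 + ρ_b·K_d/n = 1 + 1.79 × 8.1/0.35 = 42.43.
Sorption retards both mechanisms: v_R = v/R = 0.002451 m/day, D_R = D/R = 0.01275 m²/day.
Peak time from v_R²t² + 2D_R t − x² = 0: t = (√(D_R² + v_R²x²) − D_R)/v_R².
√(D_R² + v_R²x²) = √(0.01275² + 0.002451² × 39.7²) = 0.09814; v_R² = 6.007e-06.
t = (0.09814 − 0.01275)/6.007e-06 = 14200 days.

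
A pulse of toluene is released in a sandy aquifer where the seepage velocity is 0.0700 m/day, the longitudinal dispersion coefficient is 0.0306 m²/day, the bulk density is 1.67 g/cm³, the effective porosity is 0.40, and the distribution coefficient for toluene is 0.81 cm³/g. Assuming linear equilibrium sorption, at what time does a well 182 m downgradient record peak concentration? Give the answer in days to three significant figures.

Retardation factor R = 1 + ρ_b·K_d/n = 1 + 1.67 × 0.81/0.40 = 4.382.
Sorption retards both mechanisms: v_R = v/R = 0.01597 m/day, D_R = D/R = 0.006983 m²/day.
Peak time from v_R²t² + 2D_R t − x² = 0: t = (√(D_R² + v_R²x²) − D_R)/v_R².
√(D_R² + v_R²x²) = √(0.006983² + 0.01597² × 182²) = 2.907; v_R² = 0.0002550.
t = (2.907 − 0.006983)/0.0002550 = 11400 days.

11400 days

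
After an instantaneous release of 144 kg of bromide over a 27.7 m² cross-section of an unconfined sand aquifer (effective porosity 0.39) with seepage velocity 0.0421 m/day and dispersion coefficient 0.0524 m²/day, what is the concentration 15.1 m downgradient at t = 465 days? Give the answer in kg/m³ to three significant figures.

For an instantaneous plane source, C(x,t) = M/(n_e·A·√(4πDt)) · exp(−(x−vt)²/(4Dt)), with n_e·A the pore (flow) area.
Plume center vt = 0.0421 × 465 = 19.5765 m, so the well at 15.1 m is 4.4765 m upgradient of the peak.
√(4πDt) = 17.50 m, giving peak height M/(n_e·A·√(4πDt)) = 144/(0.39 × 27.7 × 17.50) = 0.7617 kg/m³.
(x−vt)²/(4Dt) = (-4.4765)²/(4 × 0.0524 × 465) = 0.2056; exp(−0.2056) = 0.8142.
C = 0.7617 × 0.8142 = 0.620 kg/m³.

0.620 kg/m³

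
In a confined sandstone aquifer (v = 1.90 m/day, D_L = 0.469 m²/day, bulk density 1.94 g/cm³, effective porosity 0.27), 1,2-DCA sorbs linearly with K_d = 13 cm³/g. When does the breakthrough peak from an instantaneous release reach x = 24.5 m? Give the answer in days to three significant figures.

1210 days

Retardation factor R = 1 + ρ_b·K_d/n = 1 + 1.94 × 13/0.27 = 94.41.
Sorption retards both mechanisms: v_R = v/R = 0.02012 m/day, D_R = D/R = 0.004968 m²/day.
Peak time from v_R²t² + 2D_R t − x² = 0: t = (√(D_R² + v_R²x²) − D_R)/v_R².
√(D_R² + v_R²x²) = √(0.004968² + 0.02012² × 24.5²) = 0.4930; v_R² = 0.0004048.
t = (0.4930 − 0.004968)/0.0004048 = 1210 days.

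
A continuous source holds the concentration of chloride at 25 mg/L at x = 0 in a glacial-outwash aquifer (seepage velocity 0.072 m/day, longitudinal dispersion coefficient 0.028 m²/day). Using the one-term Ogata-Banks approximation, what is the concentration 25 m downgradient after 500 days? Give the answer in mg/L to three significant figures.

24.5 mg/L

For a continuous step input, C/C₀ ≈ ½·erfc((x−vt)/(2√(Dt))).
vt = 0.072 × 500 = 36 m and 2√(Dt) = 2√(0.028 × 500) = 7.483 m.
Argument (x−vt)/(2√(Dt)) = (25 − 36)/7.483 = -1.470; ½·erfc(-1.470) = 0.9812.
C = 25 × 0.9812 = 24.5 mg/L.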